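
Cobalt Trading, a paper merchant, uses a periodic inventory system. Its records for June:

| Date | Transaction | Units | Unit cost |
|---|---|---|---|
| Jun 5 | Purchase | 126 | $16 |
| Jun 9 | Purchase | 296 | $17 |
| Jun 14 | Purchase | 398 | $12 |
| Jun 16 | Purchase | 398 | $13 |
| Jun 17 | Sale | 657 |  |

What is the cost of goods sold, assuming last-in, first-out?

COGS = $8,282

Jun 17, 657 sold [LIFO — newest first]: 398 @ $13 + 259 @ $12 = $8,282
Ending inventory: 126 @ $16 + 296 @ $17 + 139 @ $12 = $8,716
Check: goods available $16,998 = COGS $8,282 + ending $8,716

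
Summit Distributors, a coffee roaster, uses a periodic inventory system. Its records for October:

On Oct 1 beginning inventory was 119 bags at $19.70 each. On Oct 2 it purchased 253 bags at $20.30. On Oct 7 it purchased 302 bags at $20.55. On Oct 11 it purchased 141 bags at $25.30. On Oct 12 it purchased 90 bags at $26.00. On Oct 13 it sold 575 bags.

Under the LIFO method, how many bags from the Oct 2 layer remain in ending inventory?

Oct 13, 575 sold [LIFO — newest first]: 90 @ $26.00 + 141 @ $25.30 + 302 @ $20.55 + 42 @ $20.30 = $12,966.00
Ending inventory: 119 @ $19.70 + 211 @ $20.30 = $6,627.60

211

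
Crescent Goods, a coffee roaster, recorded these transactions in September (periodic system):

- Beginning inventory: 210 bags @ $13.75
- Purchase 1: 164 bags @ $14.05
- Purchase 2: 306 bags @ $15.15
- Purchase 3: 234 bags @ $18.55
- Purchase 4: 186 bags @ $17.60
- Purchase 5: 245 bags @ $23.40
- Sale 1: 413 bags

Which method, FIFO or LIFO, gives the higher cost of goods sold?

LIFO

FIFO COGS: 210 @ $13.75 + 164 @ $14.05 + 39 @ $15.15 = $5,782.55
LIFO COGS: 245 @ $23.40 + 168 @ $17.60 = $8,689.80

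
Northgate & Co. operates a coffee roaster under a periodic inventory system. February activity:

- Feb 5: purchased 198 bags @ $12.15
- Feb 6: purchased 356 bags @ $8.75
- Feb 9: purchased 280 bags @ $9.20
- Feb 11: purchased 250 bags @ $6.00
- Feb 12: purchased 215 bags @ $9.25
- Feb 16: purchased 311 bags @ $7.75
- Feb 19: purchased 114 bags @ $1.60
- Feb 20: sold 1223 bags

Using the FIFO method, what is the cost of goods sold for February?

Feb 20, 1223 sold [FIFO — oldest first]: 198 @ $12.15 + 356 @ $8.75 + 280 @ $9.20 + 250 @ $6.00 + 139 @ $9.25 = $10,882.45
Ending inventory: 76 @ $9.25 + 311 @ $7.75 + 114 @ $1.60 = $3,295.65
Check: goods available $14,178.10 = COGS $10,882.45 + ending $3,295.65

COGS = $10,882.45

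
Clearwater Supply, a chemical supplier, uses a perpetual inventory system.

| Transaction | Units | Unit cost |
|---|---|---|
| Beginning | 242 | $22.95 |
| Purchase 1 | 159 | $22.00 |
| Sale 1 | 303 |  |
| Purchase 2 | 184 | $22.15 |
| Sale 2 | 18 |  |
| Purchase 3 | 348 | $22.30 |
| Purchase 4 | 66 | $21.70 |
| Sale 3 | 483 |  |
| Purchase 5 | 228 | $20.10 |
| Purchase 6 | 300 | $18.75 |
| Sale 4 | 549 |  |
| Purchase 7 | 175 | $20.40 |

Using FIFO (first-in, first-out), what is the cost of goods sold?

COGS = $29,265.40

Sale 1 (303) [FIFO — oldest first]: 242 @ $22.95 + 61 @ $22.00 = $6,895.90
Sale 2 (18) [FIFO — oldest first]: 18 @ $22.00 = $396.00
Sale 3 (483) [FIFO — oldest first]: 80 @ $22.00 + 184 @ $22.15 + 219 @ $22.30 = $10,719.30
Sale 4 (549) [FIFO — oldest first]: 129 @ $22.30 + 66 @ $21.70 + 228 @ $20.10 + 126 @ $18.75 = $11,254.20
Total COGS = $6,895.90 + $396.00 + $10,719.30 + $11,254.20 = $29,265.40
Ending inventory: 174 @ $18.75 + 175 @ $20.40 = $6,832.50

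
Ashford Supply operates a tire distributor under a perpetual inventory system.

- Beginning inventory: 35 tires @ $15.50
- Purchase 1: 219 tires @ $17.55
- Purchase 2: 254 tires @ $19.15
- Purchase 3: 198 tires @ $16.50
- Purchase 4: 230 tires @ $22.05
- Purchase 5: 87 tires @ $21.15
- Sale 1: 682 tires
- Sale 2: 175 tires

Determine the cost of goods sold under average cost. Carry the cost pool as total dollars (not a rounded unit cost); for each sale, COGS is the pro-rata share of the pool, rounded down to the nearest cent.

After Beginning: 35 on hand, pool $542.50 (≈ $15.5000 each)
After Purchase 1: 254 on hand, pool $4,385.95 (≈ $17.2675 each)
After Purchase 2: 508 on hand, pool $9,250.05 (≈ $18.2088 each)
After Purchase 3: 706 on hand, pool $12,517.05 (≈ $17.7295 each)
After Purchase 4: 936 on hand, pool $17,588.55 (≈ $18.7912 each)
After Purchase 5: 1023 on hand, pool $19,428.60 (≈ $18.9918 each)
Sale 1, sell 682: 682/1023 × $19,428.60 → $12,952.40
Sale 2, sell 175: 175/341 × $6,476.20 → $3,323.56
Total COGS = $12,952.40 + $3,323.56 = $16,275.96
Ending inventory (cost pool remaining) = $3,152.64
Check: goods available $19,428.60 = COGS $16,275.96 + ending $3,152.64

COGS = $16,275.96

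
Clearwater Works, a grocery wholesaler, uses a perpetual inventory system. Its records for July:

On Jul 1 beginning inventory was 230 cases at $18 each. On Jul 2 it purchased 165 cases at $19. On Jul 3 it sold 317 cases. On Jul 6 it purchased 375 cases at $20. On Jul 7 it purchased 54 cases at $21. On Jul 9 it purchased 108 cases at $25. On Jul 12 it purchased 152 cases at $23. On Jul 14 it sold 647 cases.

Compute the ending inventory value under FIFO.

Ending inventory = $2,760

Jul 3, 317 sold [FIFO — oldest first]: 230 @ $18 + 87 @ $19 = $5,793
Jul 14, 647 sold [FIFO — oldest first]: 78 @ $19 + 375 @ $20 + 54 @ $21 + 108 @ $25 + 32 @ $23 = $13,552
Total COGS = $5,793 + $13,552 = $19,345
Ending inventory: 120 @ $23 = $2,760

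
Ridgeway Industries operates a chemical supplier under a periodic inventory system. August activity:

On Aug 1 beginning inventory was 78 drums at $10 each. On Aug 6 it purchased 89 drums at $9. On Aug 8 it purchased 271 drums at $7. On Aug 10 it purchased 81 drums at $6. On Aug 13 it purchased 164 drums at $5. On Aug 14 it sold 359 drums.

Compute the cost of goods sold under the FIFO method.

Aug 14, 359 sold [FIFO — oldest first]: 78 @ $10 + 89 @ $9 + 192 @ $7 = $2,925
Ending inventory: 79 @ $7 + 81 @ $6 + 164 @ $5 = $1,859
Check: goods available $4,784 = COGS $2,925 + ending $1,859

COGS = $2,925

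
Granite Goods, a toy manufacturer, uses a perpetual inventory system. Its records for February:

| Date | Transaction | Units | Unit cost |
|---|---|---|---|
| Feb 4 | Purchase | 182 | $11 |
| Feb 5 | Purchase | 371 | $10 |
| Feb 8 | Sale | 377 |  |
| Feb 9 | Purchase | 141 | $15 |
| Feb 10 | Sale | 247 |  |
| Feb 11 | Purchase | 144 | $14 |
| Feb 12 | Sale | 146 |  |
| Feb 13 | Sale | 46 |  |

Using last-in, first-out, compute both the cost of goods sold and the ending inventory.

Feb 8, 377 sold [LIFO — newest first]: 371 @ $10 + 6 @ $11 = $3,776
Feb 10, 247 sold [LIFO — newest first]: 141 @ $15 + 106 @ $11 = $3,281
Feb 12, 146 sold [LIFO — newest first]: 144 @ $14 + 2 @ $11 = $2,038
Feb 13, 46 sold [LIFO — newest first]: 46 @ $11 = $506
Total COGS = $3,776 + $3,281 + $2,038 + $506 = $9,601
Ending inventory: 22 @ $11 = $242

COGS = $9,601; ending inventory = $242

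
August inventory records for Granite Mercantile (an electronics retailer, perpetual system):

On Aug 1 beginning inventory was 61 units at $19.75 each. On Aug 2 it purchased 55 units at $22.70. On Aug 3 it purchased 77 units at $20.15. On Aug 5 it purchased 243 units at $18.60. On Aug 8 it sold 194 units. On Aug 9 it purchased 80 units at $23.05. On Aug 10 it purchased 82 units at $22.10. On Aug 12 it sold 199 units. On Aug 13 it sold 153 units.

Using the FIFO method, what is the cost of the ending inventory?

Ending inventory = $1,149.20

Aug 8, 194 sold [FIFO — oldest first]: 61 @ $19.75 + 55 @ $22.70 + 77 @ $20.15 + 1 @ $18.60 = $4,023.40
Aug 12, 199 sold [FIFO — oldest first]: 199 @ $18.60 = $3,701.40
Aug 13, 153 sold [FIFO — oldest first]: 43 @ $18.60 + 80 @ $23.05 + 30 @ $22.10 = $3,306.80
Total COGS = $4,023.40 + $3,701.40 + $3,306.80 = $11,031.60
Ending inventory: 52 @ $22.10 = $1,149.20
Check: goods available $12,180.80 = COGS $11,031.60 + ending $1,149.20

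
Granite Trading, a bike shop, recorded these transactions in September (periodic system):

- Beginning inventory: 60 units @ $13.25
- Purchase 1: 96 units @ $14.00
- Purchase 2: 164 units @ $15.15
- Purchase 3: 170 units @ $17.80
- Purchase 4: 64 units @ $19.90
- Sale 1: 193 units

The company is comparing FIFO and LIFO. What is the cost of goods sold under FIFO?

COGS = $2,699.55

FIFO COGS: 60 @ $13.25 + 96 @ $14.00 + 37 @ $15.15 = $2,699.55
LIFO COGS: 64 @ $19.90 + 129 @ $17.80 = $3,569.80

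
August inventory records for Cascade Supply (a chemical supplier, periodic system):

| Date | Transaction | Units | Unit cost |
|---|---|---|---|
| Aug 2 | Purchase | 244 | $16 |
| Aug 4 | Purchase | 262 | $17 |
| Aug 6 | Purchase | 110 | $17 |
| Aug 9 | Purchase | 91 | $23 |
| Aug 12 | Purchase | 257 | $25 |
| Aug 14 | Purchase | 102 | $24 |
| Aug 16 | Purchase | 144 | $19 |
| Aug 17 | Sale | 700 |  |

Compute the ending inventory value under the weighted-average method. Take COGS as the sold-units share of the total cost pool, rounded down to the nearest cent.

Aug 17, sell 700: 700/1210 × $23,930.00 → $13,843.80
Ending inventory (cost pool remaining) = $10,086.20
Check: goods available $23,930.00 = COGS $13,843.80 + ending $10,086.20

Ending inventory = $10,086.20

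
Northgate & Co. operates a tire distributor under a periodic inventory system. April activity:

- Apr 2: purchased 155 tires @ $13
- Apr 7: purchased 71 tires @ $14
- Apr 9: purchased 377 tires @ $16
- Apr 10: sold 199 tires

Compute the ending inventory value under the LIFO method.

Ending inventory = $5,857

Apr 10, 199 sold [LIFO — newest first]: 199 @ $16 = $3,184
Ending inventory: 155 @ $13 + 71 @ $14 + 178 @ $16 = $5,857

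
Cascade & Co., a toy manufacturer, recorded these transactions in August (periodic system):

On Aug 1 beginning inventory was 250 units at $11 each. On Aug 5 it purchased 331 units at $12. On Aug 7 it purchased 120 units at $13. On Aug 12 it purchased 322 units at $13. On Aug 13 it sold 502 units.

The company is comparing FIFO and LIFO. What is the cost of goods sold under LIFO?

COGS = $6,466

FIFO COGS: 250 @ $11 + 252 @ $12 = $5,774
LIFO COGS: 322 @ $13 + 120 @ $13 + 60 @ $12 = $6,466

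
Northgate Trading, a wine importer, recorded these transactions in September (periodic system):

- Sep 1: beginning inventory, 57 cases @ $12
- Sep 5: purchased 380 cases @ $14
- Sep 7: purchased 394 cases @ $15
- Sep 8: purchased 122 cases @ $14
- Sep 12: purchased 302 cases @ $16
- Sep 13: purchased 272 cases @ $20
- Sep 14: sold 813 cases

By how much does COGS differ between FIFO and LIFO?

$2,091

FIFO COGS: 57 @ $12 + 380 @ $14 + 376 @ $15 = $11,644
LIFO COGS: 272 @ $20 + 302 @ $16 + 122 @ $14 + 117 @ $15 = $13,735
Difference = |$11,644 − $13,735| = $2,091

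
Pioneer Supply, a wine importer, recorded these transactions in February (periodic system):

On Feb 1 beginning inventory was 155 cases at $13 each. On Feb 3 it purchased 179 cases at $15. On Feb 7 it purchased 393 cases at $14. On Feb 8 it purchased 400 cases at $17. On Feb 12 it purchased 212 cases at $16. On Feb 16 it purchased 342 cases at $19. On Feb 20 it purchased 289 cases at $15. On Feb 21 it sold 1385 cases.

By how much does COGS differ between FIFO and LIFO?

FIFO COGS: 155 @ $13 + 179 @ $15 + 393 @ $14 + 400 @ $17 + 212 @ $16 + 46 @ $19 = $21,268
LIFO COGS: 289 @ $15 + 342 @ $19 + 212 @ $16 + 400 @ $17 + 142 @ $14 = $23,013
Difference = |$21,268 − $23,013| = $1,745

$1,745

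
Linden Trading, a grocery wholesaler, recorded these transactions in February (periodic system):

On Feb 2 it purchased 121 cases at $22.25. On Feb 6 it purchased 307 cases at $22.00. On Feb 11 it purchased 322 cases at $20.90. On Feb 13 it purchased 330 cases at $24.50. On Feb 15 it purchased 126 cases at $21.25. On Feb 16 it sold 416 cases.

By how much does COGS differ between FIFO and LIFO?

FIFO COGS: 121 @ $22.25 + 295 @ $22.00 = $9,182.25
LIFO COGS: 126 @ $21.25 + 290 @ $24.50 = $9,782.50
Difference = |$9,182.25 − $9,782.50| = $600.25

$600.25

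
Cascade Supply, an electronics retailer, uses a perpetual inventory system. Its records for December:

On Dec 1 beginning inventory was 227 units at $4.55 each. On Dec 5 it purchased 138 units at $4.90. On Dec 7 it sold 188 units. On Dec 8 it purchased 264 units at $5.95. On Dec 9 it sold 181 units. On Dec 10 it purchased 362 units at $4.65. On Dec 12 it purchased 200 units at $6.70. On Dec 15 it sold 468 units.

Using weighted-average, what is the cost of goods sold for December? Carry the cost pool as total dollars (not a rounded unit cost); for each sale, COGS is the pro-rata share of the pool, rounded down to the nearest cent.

COGS = $4,391.88

After Dec 1: 227 on hand, pool $1,032.85 (≈ $4.5500 each)
After Dec 5: 365 on hand, pool $1,709.05 (≈ $4.6823 each)
Dec 7, sell 188: 188/365 × $1,709.05 → $880.27
After Dec 8: 441 on hand, pool $2,399.58 (≈ $5.4412 each)
Dec 9, sell 181: 181/441 × $2,399.58 → $984.86
After Dec 10: 622 on hand, pool $3,098.02 (≈ $4.9807 each)
After Dec 12: 822 on hand, pool $4,438.02 (≈ $5.3991 each)
Dec 15, sell 468: 468/822 × $4,438.02 → $2,526.75
Total COGS = $880.27 + $984.86 + $2,526.75 = $4,391.88
Ending inventory (cost pool remaining) = $1,911.27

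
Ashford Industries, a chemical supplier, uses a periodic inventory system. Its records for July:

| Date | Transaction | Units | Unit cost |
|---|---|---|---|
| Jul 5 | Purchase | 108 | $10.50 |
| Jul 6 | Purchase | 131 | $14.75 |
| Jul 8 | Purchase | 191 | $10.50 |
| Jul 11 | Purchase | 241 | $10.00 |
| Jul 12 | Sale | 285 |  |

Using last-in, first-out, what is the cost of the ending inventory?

Ending inventory = $4,609.75

Jul 12, 285 sold [LIFO — newest first]: 241 @ $10.00 + 44 @ $10.50 = $2,872.00
Ending inventory: 108 @ $10.50 + 131 @ $14.75 + 147 @ $10.50 = $4,609.75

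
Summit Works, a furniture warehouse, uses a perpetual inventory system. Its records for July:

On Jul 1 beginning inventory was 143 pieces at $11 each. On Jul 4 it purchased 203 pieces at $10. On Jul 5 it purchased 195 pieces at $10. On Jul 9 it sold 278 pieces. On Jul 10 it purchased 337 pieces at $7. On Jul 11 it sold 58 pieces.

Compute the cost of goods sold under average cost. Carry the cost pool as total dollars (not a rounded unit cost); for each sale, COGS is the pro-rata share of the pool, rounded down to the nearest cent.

COGS = $3,342.47

After Jul 1: 143 on hand, pool $1,573.00 (≈ $11.0000 each)
After Jul 4: 346 on hand, pool $3,603.00 (≈ $10.4133 each)
After Jul 5: 541 on hand, pool $5,553.00 (≈ $10.2643 each)
Jul 9, sell 278: 278/541 × $5,553.00 → $2,853.48
After Jul 10: 600 on hand, pool $5,058.52 (≈ $8.4309 each)
Jul 11, sell 58: 58/600 × $5,058.52 → $488.99
Total COGS = $2,853.48 + $488.99 = $3,342.47
Ending inventory (cost pool remaining) = $4,569.53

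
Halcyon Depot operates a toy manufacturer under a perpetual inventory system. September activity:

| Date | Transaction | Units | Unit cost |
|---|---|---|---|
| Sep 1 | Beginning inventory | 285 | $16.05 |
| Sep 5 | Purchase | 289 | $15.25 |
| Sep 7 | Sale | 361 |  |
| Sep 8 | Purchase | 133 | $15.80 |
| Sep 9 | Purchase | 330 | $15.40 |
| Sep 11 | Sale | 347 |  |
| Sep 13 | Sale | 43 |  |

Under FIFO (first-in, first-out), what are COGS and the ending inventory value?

Sep 7, 361 sold [FIFO — oldest first]: 285 @ $16.05 + 76 @ $15.25 = $5,733.25
Sep 11, 347 sold [FIFO — oldest first]: 213 @ $15.25 + 133 @ $15.80 + 1 @ $15.40 = $5,365.05
Sep 13, 43 sold [FIFO — oldest first]: 43 @ $15.40 = $662.20
Total COGS = $5,733.25 + $5,365.05 + $662.20 = $11,760.50
Ending inventory: 286 @ $15.40 = $4,404.40

COGS = $11,760.50; ending inventory = $4,404.40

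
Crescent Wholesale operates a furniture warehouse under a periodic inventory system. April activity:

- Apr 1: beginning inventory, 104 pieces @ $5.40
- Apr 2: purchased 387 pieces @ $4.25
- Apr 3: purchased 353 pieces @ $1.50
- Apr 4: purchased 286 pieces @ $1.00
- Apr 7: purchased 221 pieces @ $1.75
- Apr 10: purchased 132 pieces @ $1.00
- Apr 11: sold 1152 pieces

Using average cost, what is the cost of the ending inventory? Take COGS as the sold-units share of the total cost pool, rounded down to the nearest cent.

Apr 11, sell 1152: 1152/1483 × $3,540.60 → $2,750.35
Ending inventory (cost pool remaining) = $790.25

Ending inventory = $790.25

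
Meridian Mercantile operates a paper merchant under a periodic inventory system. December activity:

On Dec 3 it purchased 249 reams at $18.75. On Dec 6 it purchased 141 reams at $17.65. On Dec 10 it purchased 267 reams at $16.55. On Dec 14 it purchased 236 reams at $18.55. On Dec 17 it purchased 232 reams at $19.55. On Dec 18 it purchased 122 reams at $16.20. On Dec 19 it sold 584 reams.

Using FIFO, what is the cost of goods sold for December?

Dec 19, 584 sold [FIFO — oldest first]: 249 @ $18.75 + 141 @ $17.65 + 194 @ $16.55 = $10,368.10
Ending inventory: 73 @ $16.55 + 236 @ $18.55 + 232 @ $19.55 + 122 @ $16.20 = $12,097.95
Check: goods available $22,466.05 = COGS $10,368.10 + ending $12,097.95

COGS = $10,368.10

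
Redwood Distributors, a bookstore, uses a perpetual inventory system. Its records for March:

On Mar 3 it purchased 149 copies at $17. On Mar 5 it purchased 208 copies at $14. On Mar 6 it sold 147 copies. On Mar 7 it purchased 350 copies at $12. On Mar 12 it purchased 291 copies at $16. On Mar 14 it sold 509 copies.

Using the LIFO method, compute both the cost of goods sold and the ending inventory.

COGS = $9,330; ending inventory = $4,971

Mar 6, 147 sold [LIFO — newest first]: 147 @ $14 = $2,058
Mar 14, 509 sold [LIFO — newest first]: 291 @ $16 + 218 @ $12 = $7,272
Total COGS = $2,058 + $7,272 = $9,330
Ending inventory: 149 @ $17 + 61 @ $14 + 132 @ $12 = $4,971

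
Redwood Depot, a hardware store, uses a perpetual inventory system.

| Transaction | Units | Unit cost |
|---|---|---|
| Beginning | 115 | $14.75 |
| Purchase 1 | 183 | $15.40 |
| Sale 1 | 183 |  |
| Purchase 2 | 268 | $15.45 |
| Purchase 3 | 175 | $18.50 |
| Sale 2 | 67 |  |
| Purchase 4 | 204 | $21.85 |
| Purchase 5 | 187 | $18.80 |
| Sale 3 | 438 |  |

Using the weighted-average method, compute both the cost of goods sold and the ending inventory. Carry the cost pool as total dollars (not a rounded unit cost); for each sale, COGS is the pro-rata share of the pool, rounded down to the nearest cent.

After Beginning: 115 on hand, pool $1,696.25 (≈ $14.7500 each)
After Purchase 1: 298 on hand, pool $4,514.45 (≈ $15.1492 each)
Sale 1, sell 183: 183/298 × $4,514.45 → $2,772.29
After Purchase 2: 383 on hand, pool $5,882.76 (≈ $15.3597 each)
After Purchase 3: 558 on hand, pool $9,120.26 (≈ $16.3446 each)
Sale 2, sell 67: 67/558 × $9,120.26 → $1,095.08
After Purchase 4: 695 on hand, pool $12,482.58 (≈ $17.9605 each)
After Purchase 5: 882 on hand, pool $15,998.18 (≈ $18.1385 each)
Sale 3, sell 438: 438/882 × $15,998.18 → $7,944.67
Total COGS = $2,772.29 + $1,095.08 + $7,944.67 = $11,812.04
Ending inventory (cost pool remaining) = $8,053.51

COGS = $11,812.04; ending inventory = $8,053.51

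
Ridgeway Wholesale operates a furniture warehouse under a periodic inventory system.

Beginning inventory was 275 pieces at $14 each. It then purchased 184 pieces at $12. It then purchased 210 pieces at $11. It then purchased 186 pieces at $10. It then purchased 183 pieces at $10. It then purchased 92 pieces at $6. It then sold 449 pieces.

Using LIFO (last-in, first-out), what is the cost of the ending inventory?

Sale 1 (449) [LIFO — newest first]: 92 @ $6 + 183 @ $10 + 174 @ $10 = $4,122
Ending inventory: 275 @ $14 + 184 @ $12 + 210 @ $11 + 12 @ $10 = $8,488

Ending inventory = $8,488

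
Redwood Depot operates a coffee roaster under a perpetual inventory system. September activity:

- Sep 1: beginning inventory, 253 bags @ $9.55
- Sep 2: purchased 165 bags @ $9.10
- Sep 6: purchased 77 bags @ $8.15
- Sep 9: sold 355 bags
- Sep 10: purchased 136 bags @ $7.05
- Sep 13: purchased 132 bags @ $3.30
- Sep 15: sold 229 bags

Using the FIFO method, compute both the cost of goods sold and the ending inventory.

COGS = $5,172.65; ending inventory = $766.95

Sep 9, 355 sold [FIFO — oldest first]: 253 @ $9.55 + 102 @ $9.10 = $3,344.35
Sep 15, 229 sold [FIFO — oldest first]: 63 @ $9.10 + 77 @ $8.15 + 89 @ $7.05 = $1,828.30
Total COGS = $3,344.35 + $1,828.30 = $5,172.65
Ending inventory: 47 @ $7.05 + 132 @ $3.30 = $766.95
Check: goods available $5,939.60 = COGS $5,172.65 + ending $766.95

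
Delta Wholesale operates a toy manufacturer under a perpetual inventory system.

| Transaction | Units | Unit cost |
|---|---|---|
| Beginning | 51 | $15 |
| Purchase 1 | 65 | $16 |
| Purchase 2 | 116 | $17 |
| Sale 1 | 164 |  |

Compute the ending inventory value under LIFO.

Sale 1 (164) [LIFO — newest first]: 116 @ $17 + 48 @ $16 = $2,740
Ending inventory: 51 @ $15 + 17 @ $16 = $1,037
Check: goods available $3,777 = COGS $2,740 + ending $1,037

Ending inventory = $1,037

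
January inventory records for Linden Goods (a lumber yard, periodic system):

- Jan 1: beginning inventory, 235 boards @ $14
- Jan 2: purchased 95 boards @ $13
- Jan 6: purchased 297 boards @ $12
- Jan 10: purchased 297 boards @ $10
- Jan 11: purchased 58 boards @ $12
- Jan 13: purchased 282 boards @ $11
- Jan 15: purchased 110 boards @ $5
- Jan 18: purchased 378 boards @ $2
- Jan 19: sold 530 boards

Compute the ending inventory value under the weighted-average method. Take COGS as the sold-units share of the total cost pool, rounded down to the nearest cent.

Jan 19, sell 530: 530/1752 × $16,163.00 → $4,889.49
Ending inventory (cost pool remaining) = $11,273.51
Check: goods available $16,163.00 = COGS $4,889.49 + ending $11,273.51

Ending inventory = $11,273.51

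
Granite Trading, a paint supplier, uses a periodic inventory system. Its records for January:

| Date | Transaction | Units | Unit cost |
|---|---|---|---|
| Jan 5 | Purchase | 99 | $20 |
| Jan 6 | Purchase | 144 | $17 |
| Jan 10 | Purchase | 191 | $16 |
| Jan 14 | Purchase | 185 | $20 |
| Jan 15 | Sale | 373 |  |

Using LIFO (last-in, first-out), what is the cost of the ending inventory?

Ending inventory = $4,476

Jan 15, 373 sold [LIFO — newest first]: 185 @ $20 + 188 @ $16 = $6,708
Ending inventory: 99 @ $20 + 144 @ $17 + 3 @ $16 = $4,476
Check: goods available $11,184 = COGS $6,708 + ending $4,476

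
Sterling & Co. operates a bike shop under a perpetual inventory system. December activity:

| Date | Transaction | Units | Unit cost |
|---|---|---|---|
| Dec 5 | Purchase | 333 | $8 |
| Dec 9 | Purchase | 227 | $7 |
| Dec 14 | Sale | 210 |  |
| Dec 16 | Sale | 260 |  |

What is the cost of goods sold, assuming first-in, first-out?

Dec 14, 210 sold [FIFO — oldest first]: 210 @ $8 = $1,680
Dec 16, 260 sold [FIFO — oldest first]: 123 @ $8 + 137 @ $7 = $1,943
Total COGS = $1,680 + $1,943 = $3,623
Ending inventory: 90 @ $7 = $630
Check: goods available $4,253 = COGS $3,623 + ending $630

COGS = $3,623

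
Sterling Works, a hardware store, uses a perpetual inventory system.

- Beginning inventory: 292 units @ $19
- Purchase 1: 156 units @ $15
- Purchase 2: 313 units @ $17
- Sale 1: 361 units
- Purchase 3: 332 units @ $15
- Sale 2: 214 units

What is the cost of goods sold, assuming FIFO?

Sale 1 (361) [FIFO — oldest first]: 292 @ $19 + 69 @ $15 = $6,583
Sale 2 (214) [FIFO — oldest first]: 87 @ $15 + 127 @ $17 = $3,464
Total COGS = $6,583 + $3,464 = $10,047
Ending inventory: 186 @ $17 + 332 @ $15 = $8,142

COGS = $10,047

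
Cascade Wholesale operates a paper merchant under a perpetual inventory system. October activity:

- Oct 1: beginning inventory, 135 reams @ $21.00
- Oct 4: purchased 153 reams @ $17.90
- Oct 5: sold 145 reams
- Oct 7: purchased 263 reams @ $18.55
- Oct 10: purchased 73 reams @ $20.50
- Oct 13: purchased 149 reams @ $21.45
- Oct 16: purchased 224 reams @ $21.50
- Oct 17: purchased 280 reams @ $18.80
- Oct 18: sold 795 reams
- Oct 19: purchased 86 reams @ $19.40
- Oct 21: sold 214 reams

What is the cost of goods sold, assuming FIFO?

COGS = $22,912.50

Oct 5, 145 sold [FIFO — oldest first]: 135 @ $21.00 + 10 @ $17.90 = $3,014.00
Oct 18, 795 sold [FIFO — oldest first]: 143 @ $17.90 + 263 @ $18.55 + 73 @ $20.50 + 149 @ $21.45 + 167 @ $21.50 = $15,721.40
Oct 21, 214 sold [FIFO — oldest first]: 57 @ $21.50 + 157 @ $18.80 = $4,177.10
Total COGS = $3,014.00 + $15,721.40 + $4,177.10 = $22,912.50
Ending inventory: 123 @ $18.80 + 86 @ $19.40 = $3,980.80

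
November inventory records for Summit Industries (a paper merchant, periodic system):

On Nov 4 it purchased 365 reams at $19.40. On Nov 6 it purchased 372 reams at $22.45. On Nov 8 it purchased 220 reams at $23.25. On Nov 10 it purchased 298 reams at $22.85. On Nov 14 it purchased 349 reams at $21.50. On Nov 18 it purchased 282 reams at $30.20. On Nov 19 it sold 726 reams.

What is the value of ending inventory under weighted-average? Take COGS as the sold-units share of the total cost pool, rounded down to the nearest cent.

Nov 19, sell 726: 726/1886 × $43,376.60 → $16,697.46
Ending inventory (cost pool remaining) = $26,679.14

Ending inventory = $26,679.14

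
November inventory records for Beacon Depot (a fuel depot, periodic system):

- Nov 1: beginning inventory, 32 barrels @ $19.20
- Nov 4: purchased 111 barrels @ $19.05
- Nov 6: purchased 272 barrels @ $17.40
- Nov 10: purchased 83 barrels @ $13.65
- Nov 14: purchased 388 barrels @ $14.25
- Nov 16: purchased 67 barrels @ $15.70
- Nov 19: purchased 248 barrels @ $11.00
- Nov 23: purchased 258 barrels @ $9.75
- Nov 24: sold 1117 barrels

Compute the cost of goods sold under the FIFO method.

COGS = $16,979.60

Nov 24, 1117 sold [FIFO — oldest first]: 32 @ $19.20 + 111 @ $19.05 + 272 @ $17.40 + 83 @ $13.65 + 388 @ $14.25 + 67 @ $15.70 + 164 @ $11.00 = $16,979.60
Ending inventory: 84 @ $11.00 + 258 @ $9.75 = $3,439.50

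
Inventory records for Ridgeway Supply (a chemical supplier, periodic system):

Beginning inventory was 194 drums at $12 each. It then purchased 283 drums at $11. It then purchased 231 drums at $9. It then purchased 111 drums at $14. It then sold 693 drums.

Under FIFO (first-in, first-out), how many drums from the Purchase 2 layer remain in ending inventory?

Sale 1 (693) [FIFO — oldest first]: 194 @ $12 + 283 @ $11 + 216 @ $9 = $7,385
Ending inventory: 15 @ $9 + 111 @ $14 = $1,689

15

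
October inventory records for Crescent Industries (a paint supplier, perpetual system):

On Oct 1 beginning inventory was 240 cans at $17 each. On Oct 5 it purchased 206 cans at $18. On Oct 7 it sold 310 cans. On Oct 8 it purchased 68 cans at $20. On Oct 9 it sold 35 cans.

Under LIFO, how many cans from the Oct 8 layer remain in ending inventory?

Oct 7, 310 sold [LIFO — newest first]: 206 @ $18 + 104 @ $17 = $5,476
Oct 9, 35 sold [LIFO — newest first]: 35 @ $20 = $700
Total COGS = $5,476 + $700 = $6,176
Ending inventory: 136 @ $17 + 33 @ $20 = $2,972

33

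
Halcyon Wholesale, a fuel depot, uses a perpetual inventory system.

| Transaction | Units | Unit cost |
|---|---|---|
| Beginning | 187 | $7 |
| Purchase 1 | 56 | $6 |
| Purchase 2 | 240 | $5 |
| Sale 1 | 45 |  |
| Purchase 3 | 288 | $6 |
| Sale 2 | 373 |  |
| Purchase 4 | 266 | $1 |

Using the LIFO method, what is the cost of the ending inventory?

Sale 1 (45) [LIFO — newest first]: 45 @ $5 = $225
Sale 2 (373) [LIFO — newest first]: 288 @ $6 + 85 @ $5 = $2,153
Total COGS = $225 + $2,153 = $2,378
Ending inventory: 187 @ $7 + 56 @ $6 + 110 @ $5 + 266 @ $1 = $2,461
Check: goods available $4,839 = COGS $2,378 + ending $2,461

Ending inventory = $2,461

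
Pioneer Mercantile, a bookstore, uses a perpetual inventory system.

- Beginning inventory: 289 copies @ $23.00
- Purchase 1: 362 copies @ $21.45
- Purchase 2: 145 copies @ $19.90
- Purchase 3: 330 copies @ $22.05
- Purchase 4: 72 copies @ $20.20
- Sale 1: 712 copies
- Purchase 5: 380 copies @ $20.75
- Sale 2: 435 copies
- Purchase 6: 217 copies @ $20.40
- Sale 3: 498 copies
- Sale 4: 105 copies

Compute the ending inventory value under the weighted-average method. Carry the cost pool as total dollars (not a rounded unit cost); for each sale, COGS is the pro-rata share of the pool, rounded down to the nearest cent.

After Beginning: 289 on hand, pool $6,647.00 (≈ $23.0000 each)
After Purchase 1: 651 on hand, pool $14,411.90 (≈ $22.1381 each)
After Purchase 2: 796 on hand, pool $17,297.40 (≈ $21.7304 each)
After Purchase 3: 1126 on hand, pool $24,573.90 (≈ $21.8241 each)
After Purchase 4: 1198 on hand, pool $26,028.30 (≈ $21.7265 each)
Sale 1, sell 712: 712/1198 × $26,028.30 → $15,469.24
After Purchase 5: 866 on hand, pool $18,444.06 (≈ $21.2980 each)
Sale 2, sell 435: 435/866 × $18,444.06 → $9,264.62
After Purchase 6: 648 on hand, pool $13,606.24 (≈ $20.9973 each)
Sale 3, sell 498: 498/648 × $13,606.24 → $10,456.64
Sale 4, sell 105: 105/150 × $3,149.60 → $2,204.72
Total COGS = $15,469.24 + $9,264.62 + $10,456.64 + $2,204.72 = $37,395.22
Ending inventory (cost pool remaining) = $944.88

Ending inventory = $944.88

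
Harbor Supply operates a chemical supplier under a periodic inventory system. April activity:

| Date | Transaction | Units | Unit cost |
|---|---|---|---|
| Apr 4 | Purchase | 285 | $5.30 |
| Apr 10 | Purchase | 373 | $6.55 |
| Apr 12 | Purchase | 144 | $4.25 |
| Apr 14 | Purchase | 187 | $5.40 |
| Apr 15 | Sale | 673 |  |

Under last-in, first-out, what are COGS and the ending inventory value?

Apr 15, 673 sold [LIFO — newest first]: 187 @ $5.40 + 144 @ $4.25 + 342 @ $6.55 = $3,861.90
Ending inventory: 285 @ $5.30 + 31 @ $6.55 = $1,713.55

COGS = $3,861.90; ending inventory = $1,713.55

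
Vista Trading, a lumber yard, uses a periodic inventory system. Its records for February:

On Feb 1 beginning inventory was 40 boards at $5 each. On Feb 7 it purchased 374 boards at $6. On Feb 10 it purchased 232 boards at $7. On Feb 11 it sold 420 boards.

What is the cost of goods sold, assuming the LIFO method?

COGS = $2,752

Feb 11, 420 sold [LIFO — newest first]: 232 @ $7 + 188 @ $6 = $2,752
Ending inventory: 40 @ $5 + 186 @ $6 = $1,316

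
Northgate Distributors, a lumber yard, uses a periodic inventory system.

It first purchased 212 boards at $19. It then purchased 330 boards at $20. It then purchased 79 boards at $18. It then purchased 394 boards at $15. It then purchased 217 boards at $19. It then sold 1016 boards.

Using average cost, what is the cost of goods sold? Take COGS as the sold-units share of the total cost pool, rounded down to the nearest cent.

COGS = $18,211.30

Sale 1, sell 1016: 1016/1232 × $22,083.00 → $18,211.30
Ending inventory (cost pool remaining) = $3,871.70
Check: goods available $22,083.00 = COGS $18,211.30 + ending $3,871.70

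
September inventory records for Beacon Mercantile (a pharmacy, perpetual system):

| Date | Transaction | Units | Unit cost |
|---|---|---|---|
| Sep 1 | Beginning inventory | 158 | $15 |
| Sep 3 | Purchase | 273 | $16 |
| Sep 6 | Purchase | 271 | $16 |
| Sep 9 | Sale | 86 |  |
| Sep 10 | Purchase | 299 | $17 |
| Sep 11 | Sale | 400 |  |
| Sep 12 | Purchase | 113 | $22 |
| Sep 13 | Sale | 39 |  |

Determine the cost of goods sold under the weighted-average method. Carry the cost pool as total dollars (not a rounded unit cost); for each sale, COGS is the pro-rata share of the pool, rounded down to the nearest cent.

COGS = $8,498.45

After Sep 1: 158 on hand, pool $2,370.00 (≈ $15.0000 each)
After Sep 3: 431 on hand, pool $6,738.00 (≈ $15.6334 each)
After Sep 6: 702 on hand, pool $11,074.00 (≈ $15.7749 each)
Sep 9, sell 86: 86/702 × $11,074.00 → $1,356.64
After Sep 10: 915 on hand, pool $14,800.36 (≈ $16.1753 each)
Sep 11, sell 400: 400/915 × $14,800.36 → $6,470.10
After Sep 12: 628 on hand, pool $10,816.26 (≈ $17.2233 each)
Sep 13, sell 39: 39/628 × $10,816.26 → $671.71
Total COGS = $1,356.64 + $6,470.10 + $671.71 = $8,498.45
Ending inventory (cost pool remaining) = $10,144.55
Check: goods available $18,643.00 = COGS $8,498.45 + ending $10,144.55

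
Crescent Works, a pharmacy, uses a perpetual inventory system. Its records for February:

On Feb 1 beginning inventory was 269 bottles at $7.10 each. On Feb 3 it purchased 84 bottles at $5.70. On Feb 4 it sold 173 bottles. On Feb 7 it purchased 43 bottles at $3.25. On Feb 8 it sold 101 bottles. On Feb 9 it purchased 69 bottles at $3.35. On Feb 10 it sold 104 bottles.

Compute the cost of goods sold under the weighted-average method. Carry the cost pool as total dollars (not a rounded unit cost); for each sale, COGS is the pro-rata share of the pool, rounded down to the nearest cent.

After Feb 1: 269 on hand, pool $1,909.90 (≈ $7.1000 each)
After Feb 3: 353 on hand, pool $2,388.70 (≈ $6.7669 each)
Feb 4, sell 173: 173/353 × $2,388.70 → $1,170.66
After Feb 7: 223 on hand, pool $1,357.79 (≈ $6.0887 each)
Feb 8, sell 101: 101/223 × $1,357.79 → $614.96
After Feb 9: 191 on hand, pool $973.98 (≈ $5.0994 each)
Feb 10, sell 104: 104/191 × $973.98 → $530.33
Total COGS = $1,170.66 + $614.96 + $530.33 = $2,315.95
Ending inventory (cost pool remaining) = $443.65

COGS = $2,315.95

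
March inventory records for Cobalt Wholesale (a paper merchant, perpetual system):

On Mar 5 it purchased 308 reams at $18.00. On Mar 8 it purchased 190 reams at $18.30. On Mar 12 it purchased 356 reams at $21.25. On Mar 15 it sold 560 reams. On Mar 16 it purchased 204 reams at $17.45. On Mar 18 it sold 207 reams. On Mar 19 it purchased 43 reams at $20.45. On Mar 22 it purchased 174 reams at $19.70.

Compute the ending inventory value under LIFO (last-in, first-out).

Ending inventory = $9,545.15

Mar 15, 560 sold [LIFO — newest first]: 356 @ $21.25 + 190 @ $18.30 + 14 @ $18.00 = $11,294.00
Mar 18, 207 sold [LIFO — newest first]: 204 @ $17.45 + 3 @ $18.00 = $3,613.80
Total COGS = $11,294.00 + $3,613.80 = $14,907.80
Ending inventory: 291 @ $18.00 + 43 @ $20.45 + 174 @ $19.70 = $9,545.15
Check: goods available $24,452.95 = COGS $14,907.80 + ending $9,545.15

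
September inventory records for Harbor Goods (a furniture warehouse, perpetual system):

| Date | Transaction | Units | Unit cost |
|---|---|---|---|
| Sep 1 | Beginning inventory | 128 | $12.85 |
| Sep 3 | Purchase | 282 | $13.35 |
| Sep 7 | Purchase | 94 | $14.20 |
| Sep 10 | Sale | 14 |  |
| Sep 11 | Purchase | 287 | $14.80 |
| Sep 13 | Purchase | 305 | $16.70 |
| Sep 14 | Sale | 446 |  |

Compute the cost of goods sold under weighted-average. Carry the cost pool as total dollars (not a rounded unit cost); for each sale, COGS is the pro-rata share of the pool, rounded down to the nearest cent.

After Sep 1: 128 on hand, pool $1,644.80 (≈ $12.8500 each)
After Sep 3: 410 on hand, pool $5,409.50 (≈ $13.1939 each)
After Sep 7: 504 on hand, pool $6,744.30 (≈ $13.3815 each)
Sep 10, sell 14: 14/504 × $6,744.30 → $187.34
After Sep 11: 777 on hand, pool $10,804.56 (≈ $13.9055 each)
After Sep 13: 1082 on hand, pool $15,898.06 (≈ $14.6932 each)
Sep 14, sell 446: 446/1082 × $15,898.06 → $6,553.17
Total COGS = $187.34 + $6,553.17 = $6,740.51
Ending inventory (cost pool remaining) = $9,344.89

COGS = $6,740.51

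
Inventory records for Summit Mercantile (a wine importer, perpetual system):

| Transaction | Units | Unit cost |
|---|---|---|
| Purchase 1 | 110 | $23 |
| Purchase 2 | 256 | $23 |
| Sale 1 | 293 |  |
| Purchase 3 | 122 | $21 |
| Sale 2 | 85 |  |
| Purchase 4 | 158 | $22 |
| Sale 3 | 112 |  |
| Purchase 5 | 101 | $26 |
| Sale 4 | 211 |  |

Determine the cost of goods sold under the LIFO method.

Sale 1 (293) [LIFO — newest first]: 256 @ $23 + 37 @ $23 = $6,739
Sale 2 (85) [LIFO — newest first]: 85 @ $21 = $1,785
Sale 3 (112) [LIFO — newest first]: 112 @ $22 = $2,464
Sale 4 (211) [LIFO — newest first]: 101 @ $26 + 46 @ $22 + 37 @ $21 + 27 @ $23 = $5,036
Total COGS = $6,739 + $1,785 + $2,464 + $5,036 = $16,024
Ending inventory: 46 @ $23 = $1,058
Check: goods available $17,082 = COGS $16,024 + ending $1,058

COGS = $16,024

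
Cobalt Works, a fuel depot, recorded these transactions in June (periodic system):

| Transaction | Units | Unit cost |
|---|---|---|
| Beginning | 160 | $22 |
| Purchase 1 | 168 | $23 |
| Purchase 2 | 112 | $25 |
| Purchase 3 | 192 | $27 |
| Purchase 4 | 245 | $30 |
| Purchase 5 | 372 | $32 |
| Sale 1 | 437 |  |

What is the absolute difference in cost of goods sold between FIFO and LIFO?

$3,745

FIFO COGS: 160 @ $22 + 168 @ $23 + 109 @ $25 = $10,109
LIFO COGS: 372 @ $32 + 65 @ $30 = $13,854
Difference = |$10,109 − $13,854| = $3,745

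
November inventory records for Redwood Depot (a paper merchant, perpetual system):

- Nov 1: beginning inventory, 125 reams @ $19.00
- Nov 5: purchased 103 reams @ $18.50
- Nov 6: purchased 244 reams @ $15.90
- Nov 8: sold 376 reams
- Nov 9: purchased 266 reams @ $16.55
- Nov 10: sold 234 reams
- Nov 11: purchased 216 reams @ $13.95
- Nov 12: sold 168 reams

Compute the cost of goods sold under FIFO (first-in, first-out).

COGS = $13,120.40

Nov 8, 376 sold [FIFO — oldest first]: 125 @ $19.00 + 103 @ $18.50 + 148 @ $15.90 = $6,633.70
Nov 10, 234 sold [FIFO — oldest first]: 96 @ $15.90 + 138 @ $16.55 = $3,810.30
Nov 12, 168 sold [FIFO — oldest first]: 128 @ $16.55 + 40 @ $13.95 = $2,676.40
Total COGS = $6,633.70 + $3,810.30 + $2,676.40 = $13,120.40
Ending inventory: 176 @ $13.95 = $2,455.20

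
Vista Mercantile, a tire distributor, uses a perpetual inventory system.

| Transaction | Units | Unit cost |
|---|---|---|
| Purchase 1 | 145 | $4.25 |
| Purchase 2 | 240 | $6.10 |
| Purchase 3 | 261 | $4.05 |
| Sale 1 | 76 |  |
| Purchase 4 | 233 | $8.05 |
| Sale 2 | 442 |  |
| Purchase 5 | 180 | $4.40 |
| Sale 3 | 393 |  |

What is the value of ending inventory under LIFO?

Sale 1 (76) [LIFO — newest first]: 76 @ $4.05 = $307.80
Sale 2 (442) [LIFO — newest first]: 233 @ $8.05 + 185 @ $4.05 + 24 @ $6.10 = $2,771.30
Sale 3 (393) [LIFO — newest first]: 180 @ $4.40 + 213 @ $6.10 = $2,091.30
Total COGS = $307.80 + $2,771.30 + $2,091.30 = $5,170.40
Ending inventory: 145 @ $4.25 + 3 @ $6.10 = $634.55

Ending inventory = $634.55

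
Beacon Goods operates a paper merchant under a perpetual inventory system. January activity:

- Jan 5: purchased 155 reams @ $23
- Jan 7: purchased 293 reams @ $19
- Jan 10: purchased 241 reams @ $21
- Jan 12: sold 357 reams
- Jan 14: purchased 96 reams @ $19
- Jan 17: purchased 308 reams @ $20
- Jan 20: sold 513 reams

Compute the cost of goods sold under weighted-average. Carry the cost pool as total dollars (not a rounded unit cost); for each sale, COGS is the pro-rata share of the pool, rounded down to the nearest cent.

COGS = $17,685.78

After Jan 5: 155 on hand, pool $3,565.00 (≈ $23.0000 each)
After Jan 7: 448 on hand, pool $9,132.00 (≈ $20.3839 each)
After Jan 10: 689 on hand, pool $14,193.00 (≈ $20.5994 each)
Jan 12, sell 357: 357/689 × $14,193.00 → $7,353.99
After Jan 14: 428 on hand, pool $8,663.01 (≈ $20.2407 each)
After Jan 17: 736 on hand, pool $14,823.01 (≈ $20.1400 each)
Jan 20, sell 513: 513/736 × $14,823.01 → $10,331.79
Total COGS = $7,353.99 + $10,331.79 = $17,685.78
Ending inventory (cost pool remaining) = $4,491.22
Check: goods available $22,177.00 = COGS $17,685.78 + ending $4,491.22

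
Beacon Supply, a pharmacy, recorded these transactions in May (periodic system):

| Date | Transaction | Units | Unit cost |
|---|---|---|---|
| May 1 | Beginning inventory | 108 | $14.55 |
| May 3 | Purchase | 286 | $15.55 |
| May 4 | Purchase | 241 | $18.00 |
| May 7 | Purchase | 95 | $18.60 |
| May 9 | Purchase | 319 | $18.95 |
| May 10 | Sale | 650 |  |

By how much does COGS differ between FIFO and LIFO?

$1,424.35

FIFO COGS: 108 @ $14.55 + 286 @ $15.55 + 241 @ $18.00 + 15 @ $18.60 = $10,635.70
LIFO COGS: 319 @ $18.95 + 95 @ $18.60 + 236 @ $18.00 = $12,060.05
Difference = |$10,635.70 − $12,060.05| = $1,424.35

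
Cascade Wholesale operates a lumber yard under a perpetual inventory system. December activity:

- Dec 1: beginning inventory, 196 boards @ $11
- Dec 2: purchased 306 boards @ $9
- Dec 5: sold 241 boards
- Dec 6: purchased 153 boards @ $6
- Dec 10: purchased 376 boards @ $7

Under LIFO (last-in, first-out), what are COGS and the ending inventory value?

Dec 5, 241 sold [LIFO — newest first]: 241 @ $9 = $2,169
Ending inventory: 196 @ $11 + 65 @ $9 + 153 @ $6 + 376 @ $7 = $6,291
Check: goods available $8,460 = COGS $2,169 + ending $6,291

COGS = $2,169; ending inventory = $6,291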